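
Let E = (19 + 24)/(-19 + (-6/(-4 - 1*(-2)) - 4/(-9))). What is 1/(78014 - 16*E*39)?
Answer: 35/2790862 ≈ 1.2541e-5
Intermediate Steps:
E = -387/140 (E = 43/(-19 + (-6/(-4 + 2) - 4*(-⅑))) = 43/(-19 + (-6/(-2) + 4/9)) = 43/(-19 + (-6*(-½) + 4/9)) = 43/(-19 + (3 + 4/9)) = 43/(-19 + 31/9) = 43/(-140/9) = 43*(-9/140) = -387/140 ≈ -2.7643)
1/(78014 - 16*E*39) = 1/(78014 - 16*(-387/140)*39) = 1/(78014 + (1548/35)*39) = 1/(78014 + 60372/35) = 1/(2790862/35) = 35/2790862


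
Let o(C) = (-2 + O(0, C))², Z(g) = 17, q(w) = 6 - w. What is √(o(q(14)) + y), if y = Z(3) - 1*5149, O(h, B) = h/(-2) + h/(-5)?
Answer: 2*I*√1282 ≈ 71.61*I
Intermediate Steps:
O(h, B) = -7*h/10 (O(h, B) = h*(-½) + h*(-⅕) = -h/2 - h/5 = -7*h/10)
o(C) = 4 (o(C) = (-2 - 7/10*0)² = (-2 + 0)² = (-2)² = 4)
y = -5132 (y = 17 - 1*5149 = 17 - 5149 = -5132)
√(o(q(14)) + y) = √(4 - 5132) = √(-5128) = 2*I*√1282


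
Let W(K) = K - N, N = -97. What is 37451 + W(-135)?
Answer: 37413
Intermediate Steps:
W(K) = 97 + K (W(K) = K - 1*(-97) = K + 97 = 97 + K)
37451 + W(-135) = 37451 + (97 - 135) = 37451 - 38 = 37413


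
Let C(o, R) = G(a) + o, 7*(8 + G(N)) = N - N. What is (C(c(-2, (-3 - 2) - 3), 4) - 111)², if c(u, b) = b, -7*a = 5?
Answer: 16129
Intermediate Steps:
a = -5/7 (a = -⅐*5 = -5/7 ≈ -0.71429)
G(N) = -8 (G(N) = -8 + (N - N)/7 = -8 + (⅐)*0 = -8 + 0 = -8)
C(o, R) = -8 + o
(C(c(-2, (-3 - 2) - 3), 4) - 111)² = ((-8 + ((-3 - 2) - 3)) - 111)² = ((-8 + (-5 - 3)) - 111)² = ((-8 - 8) - 111)² = (-16 - 111)² = (-127)² = 16129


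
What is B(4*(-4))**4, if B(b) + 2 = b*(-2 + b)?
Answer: 6690585616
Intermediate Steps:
B(b) = -2 + b*(-2 + b)
B(4*(-4))**4 = (-2 + (4*(-4))**2 - 8*(-4))**4 = (-2 + (-16)**2 - 2*(-16))**4 = (-2 + 256 + 32)**4 = 286**4 = 6690585616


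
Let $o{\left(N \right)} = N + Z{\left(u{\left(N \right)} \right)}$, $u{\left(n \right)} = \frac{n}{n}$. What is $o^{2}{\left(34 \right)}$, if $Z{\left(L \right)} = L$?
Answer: $1225$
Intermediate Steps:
$u{\left(n \right)} = 1$
$o{\left(N \right)} = 1 + N$ ($o{\left(N \right)} = N + 1 = 1 + N$)
$o^{2}{\left(34 \right)} = \left(1 + 34\right)^{2} = 35^{2} = 1225$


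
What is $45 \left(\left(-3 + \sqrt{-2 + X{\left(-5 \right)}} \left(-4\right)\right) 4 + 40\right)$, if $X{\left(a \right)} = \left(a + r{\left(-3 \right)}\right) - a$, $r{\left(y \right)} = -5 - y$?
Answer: $1260 - 1440 i \approx 1260.0 - 1440.0 i$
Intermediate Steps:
$X{\left(a \right)} = -2$ ($X{\left(a \right)} = \left(a - 2\right) - a = \left(-2 + a\right) - a = -2$)
$45 \left(\left(-3 + \sqrt{-2 + X{\left(-5 \right)}} \left(-4\right)\right) 4 + 40\right) = 45 \left(\left(-3 + \sqrt{-2 - 2} \left(-4\right)\right) 4 + 40\right) = 45 \left(\left(-3 + \sqrt{-4} \left(-4\right)\right) 4 + 40\right) = 45 \left(\left(-3 + 2 i \left(-4\right)\right) 4 + 40\right) = 45 \left(\left(-3 - 8 i\right) 4 + 40\right) = 45 \left(\left(-12 - 32 i\right) + 40\right) = 45 \left(28 - 32 i\right) = 1260 - 1440 i$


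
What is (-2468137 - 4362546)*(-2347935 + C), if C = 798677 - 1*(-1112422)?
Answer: 2983888238988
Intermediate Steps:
C = 1911099 (C = 798677 + 1112422 = 1911099)
(-2468137 - 4362546)*(-2347935 + C) = (-2468137 - 4362546)*(-2347935 + 1911099) = -6830683*(-436836) = 2983888238988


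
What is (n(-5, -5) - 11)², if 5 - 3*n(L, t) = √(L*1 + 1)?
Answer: 260/3 + 112*I/9 ≈ 86.667 + 12.444*I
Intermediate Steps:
n(L, t) = 5/3 - √(1 + L)/3 (n(L, t) = 5/3 - √(L*1 + 1)/3 = 5/3 - √(L + 1)/3 = 5/3 - √(1 + L)/3)
(n(-5, -5) - 11)² = ((5/3 - √(1 - 5)/3) - 11)² = ((5/3 - 2*I/3) - 11)² = (-28/3 - 2*I/3)²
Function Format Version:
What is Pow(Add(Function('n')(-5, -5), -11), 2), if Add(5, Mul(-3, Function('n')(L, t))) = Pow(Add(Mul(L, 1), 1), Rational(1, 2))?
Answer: Add(Rational(260, 3), Mul(Rational(112, 9), I)) ≈ Add(86.667, Mul(12.444, I))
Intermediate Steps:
Function('n')(L, t) = Add(Rational(5, 3), Mul(Rational(-1, 3), Pow(Add(1, L), Rational(1, 2)))) (Function('n')(L, t) = Add(Rational(5, 3), Mul(Rational(-1, 3), Pow(Add(Mul(L, 1), 1), Rational(1, 2)))) = Add(Rational(5, 3), Mul(Rational(-1, 3), Pow(Add(L, 1), Rational(1, 2)))) = Add(Rational(5, 3), Mul(Rational(-1, 3), Pow(Add(1, L), Rational(1, 2)))))
Pow(Add(Function('n')(-5, -5), -11), 2) = Pow(Add(Add(Rational(5, 3), Mul(Rational(-1, 3), Pow(Add(1, -5), Rational(1, 2)))), -11), 2) = Pow(Add(Add(Rational(5, 3), Mul(Rational(-1, 3), Pow(-4, Rational(1, 2)))), -11), 2) = Pow(Add(Add(Rational(5, 3), Mul(Rational(-1, 3), Mul(2, I))), -11), 2) = Pow(Add(Add(Rational(5, 3), Mul(Rational(-2, 3), I)), -11), 2) = Pow(Add(Rational(-28, 3), Mul(Rational(-2, 3), I)), 2)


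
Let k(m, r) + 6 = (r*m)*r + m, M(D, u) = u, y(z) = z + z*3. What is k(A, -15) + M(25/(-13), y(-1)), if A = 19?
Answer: 4284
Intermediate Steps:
y(z) = 4*z (y(z) = z + 3*z = 4*z)
k(m, r) = -6 + m + m*r**2 (k(m, r) = -6 + ((r*m)*r + m) = -6 + ((m*r)*r + m) = -6 + (m*r**2 + m) = -6 + (m + m*r**2) = -6 + m + m*r**2)
k(A, -15) + M(25/(-13), y(-1)) = (-6 + 19 + 19*(-15)**2) + 4*(-1) = (-6 + 19 + 19*225) - 4 = (-6 + 19 + 4275) - 4 = 4288 - 4 = 4284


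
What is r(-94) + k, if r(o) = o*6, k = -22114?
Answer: -22678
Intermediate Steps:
r(o) = 6*o
r(-94) + k = 6*(-94) - 22114 = -564 - 22114 = -22678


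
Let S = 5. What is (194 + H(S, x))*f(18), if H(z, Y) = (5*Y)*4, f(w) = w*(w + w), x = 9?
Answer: 242352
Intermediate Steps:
f(w) = 2*w² (f(w) = w*(2*w) = 2*w²)
H(z, Y) = 20*Y
(194 + H(S, x))*f(18) = (194 + 20*9)*(2*18²) = (194 + 180)*(2*324) = 374*648 = 242352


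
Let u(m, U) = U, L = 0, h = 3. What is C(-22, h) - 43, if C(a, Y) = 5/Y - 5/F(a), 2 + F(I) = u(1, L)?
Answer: -233/6 ≈ -38.833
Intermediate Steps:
F(I) = -2 (F(I) = -2 + 0 = -2)
C(a, Y) = 5/2 + 5/Y (C(a, Y) = 5/Y - 5/(-2) = 5/Y - 5*(-½) = 5/Y + 5/2 = 5/2 + 5/Y)
C(-22, h) - 43 = (5/2 + 5/3) - 43 = 25/6 - 43 = -233/6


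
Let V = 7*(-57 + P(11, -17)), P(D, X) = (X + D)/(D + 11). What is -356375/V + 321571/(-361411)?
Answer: 283071633653/318764502 ≈ 888.03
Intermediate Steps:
P(D, X) = (D + X)/(11 + D)
V = -4410/11 (V = 7*(-57 + (11 - 17)/(11 + 11)) = 7*(-57 - 6/22) = 7*(-57 + (1/22)*(-6)) = 7*(-57 - 3/11) = 7*(-630/11) = -4410/11 ≈ -400.91)
-356375/V + 321571/(-361411) = -356375/(-4410/11) + 321571/(-361411) = -356375*(-11/4410) + 321571*(-1/361411) = 784025/882 - 321571/361411 = 283071633653/318764502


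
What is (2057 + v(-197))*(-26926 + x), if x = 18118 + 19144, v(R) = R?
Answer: 19224960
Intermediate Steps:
x = 37262
(2057 + v(-197))*(-26926 + x) = (2057 - 197)*(-26926 + 37262) = 1860*10336 = 19224960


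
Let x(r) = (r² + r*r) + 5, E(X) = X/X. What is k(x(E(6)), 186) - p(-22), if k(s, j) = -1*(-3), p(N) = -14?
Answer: 17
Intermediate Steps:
E(X) = 1
x(r) = 5 + 2*r² (x(r) = (r² + r²) + 5 = 2*r² + 5 = 5 + 2*r²)
k(s, j) = 3
k(x(E(6)), 186) - p(-22) = 3 - 1*(-14) = 3 + 14 = 17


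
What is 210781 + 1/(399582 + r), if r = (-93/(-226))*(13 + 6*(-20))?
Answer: 19032592858987/90295581 ≈ 2.1078e+5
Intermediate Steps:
r = -9951/226 (r = (-93*(-1/226))*(13 - 120) = (93/226)*(-107) = -9951/226 ≈ -44.031)
210781 + 1/(399582 + r) = 210781 + 1/(399582 - 9951/226) = 210781 + 1/(90295581/226) = 210781 + 226/90295581 = 19032592858987/90295581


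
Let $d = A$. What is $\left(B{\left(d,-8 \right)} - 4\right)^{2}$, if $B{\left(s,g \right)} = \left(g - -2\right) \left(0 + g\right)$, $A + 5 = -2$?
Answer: $1936$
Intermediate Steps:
$A = -7$ ($A = -5 - 2 = -7$)
$d = -7$
$B{\left(s,g \right)} = g \left(2 + g\right)$ ($B{\left(s,g \right)} = \left(g + 2\right) g = \left(2 + g\right) g = g \left(2 + g\right)$)
$\left(B{\left(d,-8 \right)} - 4\right)^{2} = \left(- 8 \left(2 - 8\right) - 4\right)^{2} = \left(\left(-8\right) \left(-6\right) - 4\right)^{2} = \left(48 - 4\right)^{2} = 44^{2} = 1936$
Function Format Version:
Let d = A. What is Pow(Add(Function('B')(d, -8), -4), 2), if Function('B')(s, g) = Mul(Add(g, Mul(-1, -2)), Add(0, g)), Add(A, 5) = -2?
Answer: 1936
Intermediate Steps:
A = -7 (A = Add(-5, -2) = -7)
d = -7
Function('B')(s, g) = Mul(g, Add(2, g)) (Function('B')(s, g) = Mul(Add(g, 2), g) = Mul(Add(2, g), g) = Mul(g, Add(2, g)))
Pow(Add(Function('B')(d, -8), -4), 2) = Pow(Add(Mul(-8, Add(2, -8)), -4), 2) = Pow(Add(Mul(-8, -6), -4), 2) = Pow(Add(48, -4), 2) = Pow(44, 2) = 1936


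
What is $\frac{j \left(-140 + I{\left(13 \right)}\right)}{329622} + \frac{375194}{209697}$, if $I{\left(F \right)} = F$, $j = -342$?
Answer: $\frac{22130029361}{11520124089} \approx 1.921$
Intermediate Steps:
$\frac{j \left(-140 + I{\left(13 \right)}\right)}{329622} + \frac{375194}{209697} = \frac{\left(-342\right) \left(-140 + 13\right)}{329622} + \frac{375194}{209697} = \left(-342\right) \left(-127\right) \frac{1}{329622} + 375194 \cdot \frac{1}{209697} = 43434 \cdot \frac{1}{329622} + \frac{375194}{209697} = \frac{7239}{54937} + \frac{375194}{209697} = \frac{22130029361}{11520124089}$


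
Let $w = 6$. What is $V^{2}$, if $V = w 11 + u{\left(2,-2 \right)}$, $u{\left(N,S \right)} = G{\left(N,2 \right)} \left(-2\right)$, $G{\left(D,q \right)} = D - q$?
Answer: $4356$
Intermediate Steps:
$u{\left(N,S \right)} = 4 - 2 N$ ($u{\left(N,S \right)} = \left(N - 2\right) \left(-2\right) = \left(-2 + N\right) \left(-2\right) = 4 - 2 N$)
$V = 66$ ($V = 6 \cdot 11 + \left(4 - 4\right) = 66 + \left(4 - 4\right) = 66 + 0 = 66$)
$V^{2} = 66^{2} = 4356$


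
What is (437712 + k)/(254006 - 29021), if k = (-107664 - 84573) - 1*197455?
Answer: 9604/44997 ≈ 0.21344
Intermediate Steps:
k = -389692 (k = -192237 - 197455 = -389692)
(437712 + k)/(254006 - 29021) = (437712 - 389692)/(254006 - 29021) = 48020/224985 = 48020*(1/224985) = 9604/44997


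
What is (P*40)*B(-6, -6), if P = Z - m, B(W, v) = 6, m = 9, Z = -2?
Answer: -2640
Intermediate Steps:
P = -11 (P = -2 - 1*9 = -2 - 9 = -11)
(P*40)*B(-6, -6) = -11*40*6 = -440*6 = -2640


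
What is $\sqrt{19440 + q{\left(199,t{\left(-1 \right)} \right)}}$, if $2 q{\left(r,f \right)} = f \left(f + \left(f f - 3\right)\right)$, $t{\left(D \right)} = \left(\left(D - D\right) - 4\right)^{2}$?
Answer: $2 \sqrt{5398} \approx 146.94$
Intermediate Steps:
$t{\left(D \right)} = 16$ ($t{\left(D \right)} = \left(0 - 4\right)^{2} = \left(-4\right)^{2} = 16$)
$q{\left(r,f \right)} = \frac{f \left(-3 + f + f^{2}\right)}{2}$ ($q{\left(r,f \right)} = \frac{f \left(f + \left(f f - 3\right)\right)}{2} = \frac{f \left(f + \left(f^{2} - 3\right)\right)}{2} = \frac{f \left(f + \left(-3 + f^{2}\right)\right)}{2} = \frac{f \left(-3 + f + f^{2}\right)}{2}$)
$\sqrt{19440 + q{\left(199,t{\left(-1 \right)} \right)}} = \sqrt{19440 + \frac{1}{2} \cdot 16 \left(-3 + 16 + 16^{2}\right)} = \sqrt{19440 + \frac{1}{2} \cdot 16 \left(-3 + 16 + 256\right)} = \sqrt{19440 + \frac{1}{2} \cdot 16 \cdot 269} = \sqrt{19440 + 2152} = \sqrt{21592} = 2 \sqrt{5398}$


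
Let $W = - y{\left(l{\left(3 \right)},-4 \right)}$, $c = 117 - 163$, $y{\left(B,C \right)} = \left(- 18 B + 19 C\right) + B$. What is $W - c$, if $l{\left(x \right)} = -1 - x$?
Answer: $54$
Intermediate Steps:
$y{\left(B,C \right)} = - 17 B + 19 C$
$c = -46$ ($c = 117 - 163 = -46$)
$W = 8$ ($W = - (- 17 \left(-1 - 3\right) + 19 \left(-4\right)) = - (- 17 \left(-1 - 3\right) - 76) = - (\left(-17\right) \left(-4\right) - 76) = - (68 - 76) = \left(-1\right) \left(-8\right) = 8$)
$W - c = 8 - -46 = 8 + 46 = 54$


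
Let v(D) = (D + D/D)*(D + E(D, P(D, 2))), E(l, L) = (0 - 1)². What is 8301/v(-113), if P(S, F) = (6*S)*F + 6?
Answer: 8301/12544 ≈ 0.66175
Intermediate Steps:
P(S, F) = 6 + 6*F*S (P(S, F) = 6*F*S + 6 = 6 + 6*F*S)
E(l, L) = 1 (E(l, L) = (-1)² = 1)
v(D) = (1 + D)² (v(D) = (D + D/D)*(D + 1) = (D + 1)*(1 + D) = (1 + D)*(1 + D) = (1 + D)²)
8301/v(-113) = 8301/(1 + (-113)² + 2*(-113)) = 8301/(1 + 12769 - 226) = 8301/12544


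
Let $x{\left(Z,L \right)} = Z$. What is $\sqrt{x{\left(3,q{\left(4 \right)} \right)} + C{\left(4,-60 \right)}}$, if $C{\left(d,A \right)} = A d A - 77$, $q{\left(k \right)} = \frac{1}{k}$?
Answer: $\sqrt{14326} \approx 119.69$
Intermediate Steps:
$C{\left(d,A \right)} = -77 + d A^{2}$ ($C{\left(d,A \right)} = d A^{2} - 77 = -77 + d A^{2}$)
$\sqrt{x{\left(3,q{\left(4 \right)} \right)} + C{\left(4,-60 \right)}} = \sqrt{3 - \left(77 - 4 \left(-60\right)^{2}\right)} = \sqrt{3 + \left(-77 + 4 \cdot 3600\right)} = \sqrt{3 + \left(-77 + 14400\right)} = \sqrt{3 + 14323} = \sqrt{14326}$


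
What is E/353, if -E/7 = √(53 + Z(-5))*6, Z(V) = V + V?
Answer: -42*√43/353 ≈ -0.78020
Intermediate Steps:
Z(V) = 2*V
E = -42*√43 (E = -7*√(53 + 2*(-5))*6 = -7*√(53 - 10)*6 = -7*√43*6 = -42*√43 ≈ -275.41)
E/353 = -42*√43/353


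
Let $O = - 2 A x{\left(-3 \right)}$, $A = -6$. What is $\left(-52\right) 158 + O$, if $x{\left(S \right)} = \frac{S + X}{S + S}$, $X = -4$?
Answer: $-8202$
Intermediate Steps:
$x{\left(S \right)} = \frac{-4 + S}{2 S}$ ($x{\left(S \right)} = \frac{S - 4}{S + S} = \frac{-4 + S}{2 S}$)
$O = 14$ ($O = \left(-2\right) \left(-6\right) \frac{-4 - 3}{2 \left(-3\right)} = 12 \cdot \frac{1}{2} \left(- \frac{1}{3}\right) \left(-7\right) = 12 \cdot \frac{7}{6} = 14$)
$\left(-52\right) 158 + O = \left(-52\right) 158 + 14 = -8216 + 14 = -8202$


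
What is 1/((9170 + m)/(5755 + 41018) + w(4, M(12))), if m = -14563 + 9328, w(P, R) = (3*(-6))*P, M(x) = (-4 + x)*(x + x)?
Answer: -46773/3363721 ≈ -0.013905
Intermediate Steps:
M(x) = 2*x*(-4 + x) (M(x) = (-4 + x)*(2*x) = 2*x*(-4 + x))
w(P, R) = -18*P
m = -5235
1/((9170 + m)/(5755 + 41018) + w(4, M(12))) = 1/((9170 - 5235)/(5755 + 41018) - 18*4) = 1/(3935/46773 - 72) = 1/(-3363721/46773) = -46773/3363721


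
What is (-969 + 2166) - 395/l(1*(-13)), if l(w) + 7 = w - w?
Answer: 8774/7 ≈ 1253.4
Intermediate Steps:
l(w) = -7 (l(w) = -7 + (w - w) = -7 + 0 = -7)
(-969 + 2166) - 395/l(1*(-13)) = (-969 + 2166) - 395/(-7) = 1197 - 395*(-⅐) = 1197 + 395/7 = 8774/7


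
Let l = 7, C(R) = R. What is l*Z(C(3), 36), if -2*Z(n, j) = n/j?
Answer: -7/24 ≈ -0.29167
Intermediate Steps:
Z(n, j) = -n/(2*j)
l*Z(C(3), 36) = 7*(-½*3/36) = 7*(-½*3*1/36) = 7*(-1/24) = -7/24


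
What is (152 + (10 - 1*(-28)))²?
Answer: 36100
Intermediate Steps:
(152 + (10 - 1*(-28)))² = (152 + (10 + 28))² = (152 + 38)² = 190² = 36100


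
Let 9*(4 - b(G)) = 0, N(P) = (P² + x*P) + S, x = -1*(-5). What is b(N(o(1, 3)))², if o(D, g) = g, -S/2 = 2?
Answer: 16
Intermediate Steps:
S = -4 (S = -2*2 = -4)
x = 5
N(P) = -4 + P² + 5*P (N(P) = (P² + 5*P) - 4 = -4 + P² + 5*P)
b(G) = 4 (b(G) = 4 - ⅑*0 = 4 + 0 = 4)
b(N(o(1, 3)))² = 4² = 16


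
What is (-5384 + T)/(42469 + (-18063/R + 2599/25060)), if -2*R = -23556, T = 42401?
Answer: 1820969137260/2089097832527 ≈ 0.87165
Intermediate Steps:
R = 11778 (R = -½*(-23556) = 11778)
(-5384 + T)/(42469 + (-18063/R + 2599/25060)) = (-5384 + 42401)/(42469 + (-18063/11778 + 2599/25060)) = 37017/(42469 + (-18063*1/11778 + 2599*(1/25060))) = 37017/(42469 + (-6021/3926 + 2599/25060)) = 37017/(42469 - 70341293/49192780) = 37017/(2089097832527/49192780) = 37017*(49192780/2089097832527) = 1820969137260/2089097832527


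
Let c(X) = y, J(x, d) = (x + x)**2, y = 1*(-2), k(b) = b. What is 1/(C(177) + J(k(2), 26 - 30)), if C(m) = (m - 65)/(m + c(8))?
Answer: 25/416 ≈ 0.060096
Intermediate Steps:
y = -2
J(x, d) = 4*x**2 (J(x, d) = (2*x)**2 = 4*x**2)
c(X) = -2
C(m) = (-65 + m)/(-2 + m) (C(m) = (m - 65)/(m - 2) = (-65 + m)/(-2 + m))
1/(C(177) + J(k(2), 26 - 30)) = 1/((-65 + 177)/(-2 + 177) + 4*2**2) = 1/(112/175 + 4*4) = 1/((1/175)*112 + 16) = 1/(16/25 + 16) = 1/(416/25) = 25/416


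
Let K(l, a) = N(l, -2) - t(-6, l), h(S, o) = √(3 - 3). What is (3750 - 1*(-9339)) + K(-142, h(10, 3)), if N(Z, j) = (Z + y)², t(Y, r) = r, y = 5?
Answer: 32000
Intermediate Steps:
N(Z, j) = (5 + Z)² (N(Z, j) = (Z + 5)² = (5 + Z)²)
h(S, o) = 0 (h(S, o) = √0 = 0)
K(l, a) = (5 + l)² - l
(3750 - 1*(-9339)) + K(-142, h(10, 3)) = (3750 - 1*(-9339)) + ((5 - 142)² - 1*(-142)) = (3750 + 9339) + ((-137)² + 142) = 13089 + (18769 + 142) = 13089 + 18911 = 32000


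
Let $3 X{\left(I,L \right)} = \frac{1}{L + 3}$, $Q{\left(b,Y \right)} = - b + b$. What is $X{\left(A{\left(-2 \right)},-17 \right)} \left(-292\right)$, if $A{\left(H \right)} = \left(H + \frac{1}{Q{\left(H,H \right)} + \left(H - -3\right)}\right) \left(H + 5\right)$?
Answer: $\frac{146}{21} \approx 6.9524$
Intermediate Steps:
$Q{\left(b,Y \right)} = 0$
$A{\left(H \right)} = \left(5 + H\right) \left(H + \frac{1}{3 + H}\right)$ ($A{\left(H \right)} = \left(H + \frac{1}{0 + \left(H - -3\right)}\right) \left(H + 5\right) = \left(H + \frac{1}{0 + \left(H + 3\right)}\right) \left(5 + H\right) = \left(H + \frac{1}{0 + \left(3 + H\right)}\right) \left(5 + H\right) = \left(H + \frac{1}{3 + H}\right) \left(5 + H\right) = \left(5 + H\right) \left(H + \frac{1}{3 + H}\right)$)
$X{\left(I,L \right)} = \frac{1}{3 \left(3 + L\right)}$ ($X{\left(I,L \right)} = \frac{1}{3 \left(L + 3\right)} = \frac{1}{3 \left(3 + L\right)}$)
$X{\left(A{\left(-2 \right)},-17 \right)} \left(-292\right) = \frac{1}{3 \left(3 - 17\right)} \left(-292\right) = \frac{1}{3 \left(-14\right)} \left(-292\right) = \frac{1}{3} \left(- \frac{1}{14}\right) \left(-292\right) = \left(- \frac{1}{42}\right) \left(-292\right) = \frac{146}{21}$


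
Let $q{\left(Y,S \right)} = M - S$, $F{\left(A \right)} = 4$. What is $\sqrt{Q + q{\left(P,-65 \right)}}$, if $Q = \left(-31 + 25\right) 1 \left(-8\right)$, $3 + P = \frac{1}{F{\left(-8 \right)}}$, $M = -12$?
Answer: $\sqrt{101} \approx 10.05$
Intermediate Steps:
$P = - \frac{11}{4}$ ($P = -3 + \frac{1}{4} = - \frac{11}{4} \approx -2.75$)
$q{\left(Y,S \right)} = -12 - S$
$Q = 48$ ($Q = \left(-6\right) \left(-8\right) = 48$)
$\sqrt{Q + q{\left(P,-65 \right)}} = \sqrt{48 - -53} = \sqrt{48 + \left(-12 + 65\right)} = \sqrt{48 + 53} = \sqrt{101}$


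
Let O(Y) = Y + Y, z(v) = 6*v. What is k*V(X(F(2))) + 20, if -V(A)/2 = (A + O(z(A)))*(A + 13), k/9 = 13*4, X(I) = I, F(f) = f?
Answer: -365020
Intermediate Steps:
O(Y) = 2*Y
k = 468 (k = 9*(13*4) = 9*52 = 468)
V(A) = -26*A*(13 + A) (V(A) = -2*(A + 2*(6*A))*(A + 13) = -2*(A + 12*A)*(13 + A) = -2*13*A*(13 + A) = -26*A*(13 + A))
k*V(X(F(2))) + 20 = 468*(26*2*(-13 - 1*2)) + 20 = 468*(26*2*(-13 - 2)) + 20 = 468*(26*2*(-15)) + 20 = 468*(-780) + 20 = -365040 + 20 = -365020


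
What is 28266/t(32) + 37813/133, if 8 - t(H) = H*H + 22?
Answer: 5915086/23009 ≈ 257.08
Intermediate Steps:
t(H) = -14 - H**2 (t(H) = 8 - (H*H + 22) = 8 - (H**2 + 22) = 8 - (22 + H**2) = 8 + (-22 - H**2) = -14 - H**2)
28266/t(32) + 37813/133 = 28266/(-14 - 1*32**2) + 37813/133 = 28266/(-14 - 1*1024) + 37813*(1/133) = 28266/(-14 - 1024) + 37813/133 = 28266/(-1038) + 37813/133 = 28266*(-1/1038) + 37813/133 = -4711/173 + 37813/133 = 5915086/23009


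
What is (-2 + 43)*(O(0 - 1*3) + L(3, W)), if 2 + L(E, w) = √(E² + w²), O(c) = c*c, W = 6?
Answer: 287 + 123*√5 ≈ 562.04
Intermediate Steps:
O(c) = c²
L(E, w) = -2 + √(E² + w²)
(-2 + 43)*(O(0 - 1*3) + L(3, W)) = (-2 + 43)*((0 - 1*3)² + (-2 + √(3² + 6²))) = 41*((0 - 3)² + (-2 + √(9 + 36))) = 41*((-3)² + (-2 + √45)) = 41*(9 + (-2 + 3*√5)) = 41*(7 + 3*√5) = 287 + 123*√5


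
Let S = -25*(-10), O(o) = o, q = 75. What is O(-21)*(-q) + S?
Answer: 1825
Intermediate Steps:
S = 250
O(-21)*(-q) + S = -(-21)*75 + 250 = -21*(-75) + 250 = 1575 + 250 = 1825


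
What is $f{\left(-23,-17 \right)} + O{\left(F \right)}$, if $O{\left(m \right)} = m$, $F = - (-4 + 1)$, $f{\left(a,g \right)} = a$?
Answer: $-20$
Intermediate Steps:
$F = 3$ ($F = \left(-1\right) \left(-3\right) = 3$)
$f{\left(-23,-17 \right)} + O{\left(F \right)} = -23 + 3 = -20$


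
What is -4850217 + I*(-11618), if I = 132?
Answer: -6383793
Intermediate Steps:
-4850217 + I*(-11618) = -4850217 + 132*(-11618) = -4850217 - 1533576 = -6383793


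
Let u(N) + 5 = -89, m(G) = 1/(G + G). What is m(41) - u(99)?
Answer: 7709/82 ≈ 94.012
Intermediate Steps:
m(G) = 1/(2*G)
u(N) = -94 (u(N) = -5 - 89 = -94)
m(41) - u(99) = (½)/41 - 1*(-94) = (½)*(1/41) + 94 = 1/82 + 94 = 7709/82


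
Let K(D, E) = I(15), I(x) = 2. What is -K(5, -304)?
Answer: -2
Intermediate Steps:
K(D, E) = 2
-K(5, -304) = -1*2 = -2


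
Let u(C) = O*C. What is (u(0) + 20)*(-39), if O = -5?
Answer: -780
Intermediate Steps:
u(C) = -5*C
(u(0) + 20)*(-39) = (-5*0 + 20)*(-39) = (0 + 20)*(-39) = 20*(-39) = -780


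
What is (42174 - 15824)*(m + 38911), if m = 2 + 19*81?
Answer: 1065910200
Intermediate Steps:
m = 1541 (m = 2 + 1539 = 1541)
(42174 - 15824)*(m + 38911) = (42174 - 15824)*(1541 + 38911) = 26350*40452 = 1065910200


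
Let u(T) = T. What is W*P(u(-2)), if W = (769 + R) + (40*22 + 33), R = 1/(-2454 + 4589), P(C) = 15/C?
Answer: -10773213/854 ≈ -12615.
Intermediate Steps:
R = 1/2135 ≈ 0.00046838
W = 3591071/2135 (W = (769 + 1/2135) + (40*22 + 33) = 1641816/2135 + (880 + 33) = 1641816/2135 + 913 = 3591071/2135 ≈ 1682.0)
W*P(u(-2)) = 3591071*(15/(-2))/2135 = 3591071*(15*(-½))/2135 = (3591071/2135)*(-15/2) = -10773213/854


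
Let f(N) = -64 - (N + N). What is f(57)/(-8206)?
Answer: 89/4103 ≈ 0.021691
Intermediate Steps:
f(N) = -64 - 2*N
f(57)/(-8206) = (-64 - 2*57)/(-8206) = (-64 - 114)*(-1/8206) = -178*(-1/8206) = 89/4103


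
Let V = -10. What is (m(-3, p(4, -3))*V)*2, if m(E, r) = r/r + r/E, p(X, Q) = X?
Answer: 20/3 ≈ 6.6667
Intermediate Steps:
m(E, r) = 1 + r/E
(m(-3, p(4, -3))*V)*2 = (((-3 + 4)/(-3))*(-10))*2 = (-⅓*1*(-10))*2 = -⅓*(-10)*2 = (10/3)*2 = 20/3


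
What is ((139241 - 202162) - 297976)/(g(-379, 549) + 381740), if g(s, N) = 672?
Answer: -360897/382412 ≈ -0.94374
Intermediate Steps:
((139241 - 202162) - 297976)/(g(-379, 549) + 381740) = ((139241 - 202162) - 297976)/(672 + 381740) = (-62921 - 297976)/382412 = -360897*1/382412 = -360897/382412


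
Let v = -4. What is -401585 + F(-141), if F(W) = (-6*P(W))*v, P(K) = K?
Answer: -404969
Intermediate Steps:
F(W) = 24*W (F(W) = -6*W*(-4) = 24*W)
-401585 + F(-141) = -401585 + 24*(-141) = -401585 - 3384 = -404969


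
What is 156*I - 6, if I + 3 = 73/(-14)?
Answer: -9012/7 ≈ -1287.4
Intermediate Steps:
I = -115/14 (I = -3 + 73/(-14) = -3 + 73*(-1/14) = -3 - 73/14 = -115/14 ≈ -8.2143)
156*I - 6 = 156*(-115/14) - 6 = -8970/7 - 6 = -9012/7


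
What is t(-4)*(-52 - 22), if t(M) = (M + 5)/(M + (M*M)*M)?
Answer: 37/34 ≈ 1.0882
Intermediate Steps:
t(M) = (5 + M)/(M + M³) (t(M) = (5 + M)/(M + M²*M) = (5 + M)/(M + M³))
t(-4)*(-52 - 22) = ((5 - 4)/(-4 + (-4)³))*(-52 - 22) = (1/(-4 - 64))*(-74) = (1/(-68))*(-74) = -1/68*1*(-74) = -1/68*(-74) = 37/34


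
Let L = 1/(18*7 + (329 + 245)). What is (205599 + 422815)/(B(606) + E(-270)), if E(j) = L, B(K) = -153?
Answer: -439889800/107099 ≈ -4107.3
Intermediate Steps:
L = 1/700 (L = 1/(126 + 574) = 1/700 ≈ 0.0014286)
E(j) = 1/700
(205599 + 422815)/(B(606) + E(-270)) = (205599 + 422815)/(-153 + 1/700) = 628414/(-107099/700) = 628414*(-700/107099) = -439889800/107099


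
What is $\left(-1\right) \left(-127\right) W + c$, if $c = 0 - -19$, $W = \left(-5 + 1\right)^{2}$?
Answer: $2051$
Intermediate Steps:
$W = 16$ ($W = \left(-4\right)^{2} = 16$)
$c = 19$ ($c = 0 + 19 = 19$)
$\left(-1\right) \left(-127\right) W + c = \left(-1\right) \left(-127\right) 16 + 19 = 127 \cdot 16 + 19 = 2032 + 19 = 2051$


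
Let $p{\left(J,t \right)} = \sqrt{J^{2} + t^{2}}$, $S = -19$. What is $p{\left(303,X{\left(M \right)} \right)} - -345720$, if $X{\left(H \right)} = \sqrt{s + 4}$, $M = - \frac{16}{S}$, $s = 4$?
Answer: $345720 + \sqrt{91817} \approx 3.4602 \cdot 10^{5}$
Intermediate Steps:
$M = \frac{16}{19}$ ($M = - \frac{16}{-19} = \left(-16\right) \left(- \frac{1}{19}\right) = \frac{16}{19} \approx 0.8421$)
$X{\left(H \right)} = 2 \sqrt{2}$ ($X{\left(H \right)} = \sqrt{4 + 4} = \sqrt{8} = 2 \sqrt{2}$)
$p{\left(303,X{\left(M \right)} \right)} - -345720 = \sqrt{303^{2} + \left(2 \sqrt{2}\right)^{2}} - -345720 = \sqrt{91809 + 8} + 345720 = \sqrt{91817} + 345720 = 345720 + \sqrt{91817}$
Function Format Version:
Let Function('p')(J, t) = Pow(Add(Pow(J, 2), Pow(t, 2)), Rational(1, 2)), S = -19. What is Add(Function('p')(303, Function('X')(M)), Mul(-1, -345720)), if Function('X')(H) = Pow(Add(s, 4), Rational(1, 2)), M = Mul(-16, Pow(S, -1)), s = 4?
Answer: Add(345720, Pow(91817, Rational(1, 2))) ≈ 3.4602e+5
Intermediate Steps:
M = Rational(16, 19) (M = Mul(-16, Pow(-19, -1)) = Mul(-16, Rational(-1, 19)) = Rational(16, 19) ≈ 0.84210)
Function('X')(H) = Mul(2, Pow(2, Rational(1, 2))) (Function('X')(H) = Pow(Add(4, 4), Rational(1, 2)) = Pow(8, Rational(1, 2)) = Mul(2, Pow(2, Rational(1, 2))))
Add(Function('p')(303, Function('X')(M)), Mul(-1, -345720)) = Add(Pow(Add(Pow(303, 2), Pow(Mul(2, Pow(2, Rational(1, 2))), 2)), Rational(1, 2)), Mul(-1, -345720)) = Add(Pow(Add(91809, 8), Rational(1, 2)), 345720) = Add(Pow(91817, Rational(1, 2)), 345720) = Add(345720, Pow(91817, Rational(1, 2)))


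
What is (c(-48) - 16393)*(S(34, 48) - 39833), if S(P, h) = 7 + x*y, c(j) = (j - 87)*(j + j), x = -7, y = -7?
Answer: 136554441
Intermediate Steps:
c(j) = 2*j*(-87 + j) (c(j) = (-87 + j)*(2*j) = 2*j*(-87 + j))
S(P, h) = 56 (S(P, h) = 7 - 7*(-7) = 7 + 49 = 56)
(c(-48) - 16393)*(S(34, 48) - 39833) = (2*(-48)*(-87 - 48) - 16393)*(56 - 39833) = (2*(-48)*(-135) - 16393)*(-39777) = (12960 - 16393)*(-39777) = -3433*(-39777) = 136554441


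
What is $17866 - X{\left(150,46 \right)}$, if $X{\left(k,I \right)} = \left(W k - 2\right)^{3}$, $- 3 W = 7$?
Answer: $43632074$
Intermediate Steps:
$W = - \frac{7}{3}$ ($W = \left(- \frac{1}{3}\right) 7 = - \frac{7}{3} \approx -2.3333$)
$X{\left(k,I \right)} = \left(-2 - \frac{7 k}{3}\right)^{3}$ ($X{\left(k,I \right)} = \left(- \frac{7 k}{3} - 2\right)^{3} = \left(-2 - \frac{7 k}{3}\right)^{3}$)
$17866 - X{\left(150,46 \right)} = 17866 - - \frac{\left(6 + 7 \cdot 150\right)^{3}}{27} = 17866 - - \frac{\left(6 + 1050\right)^{3}}{27} = 17866 - - \frac{1056^{3}}{27} = 17866 - \left(- \frac{1}{27}\right) 1177583616 = 17866 - -43614208 = 17866 + 43614208 = 43632074$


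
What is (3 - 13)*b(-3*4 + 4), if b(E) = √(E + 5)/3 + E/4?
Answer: 20 - 10*I*√3/3 ≈ 20.0 - 5.7735*I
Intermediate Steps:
b(E) = √(5 + E)/3 + E/4 (b(E) = √(5 + E)*(⅓) + E*(¼) = √(5 + E)/3 + E/4)
(3 - 13)*b(-3*4 + 4) = (3 - 13)*(√(5 + (-3*4 + 4))/3 + (-3*4 + 4)/4) = -10*(√(5 + (-12 + 4))/3 + (-12 + 4)/4) = -10*(√(5 - 8)/3 + (¼)*(-8)) = -10*(√(-3)/3 - 2) = -10*((I*√3)/3 - 2) = -10*(I*√3/3 - 2) = -10*(-2 + I*√3/3) = 20 - 10*I*√3/3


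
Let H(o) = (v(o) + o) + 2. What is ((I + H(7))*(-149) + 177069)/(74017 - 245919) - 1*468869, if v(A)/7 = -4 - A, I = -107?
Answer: -40299860991/85951 ≈ -4.6887e+5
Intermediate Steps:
v(A) = -28 - 7*A (v(A) = 7*(-4 - A) = -28 - 7*A)
H(o) = -26 - 6*o (H(o) = ((-28 - 7*o) + o) + 2 = (-28 - 6*o) + 2 = -26 - 6*o)
((I + H(7))*(-149) + 177069)/(74017 - 245919) - 1*468869 = ((-107 + (-26 - 6*7))*(-149) + 177069)/(74017 - 245919) - 1*468869 = ((-107 + (-26 - 42))*(-149) + 177069)/(-171902) - 468869 = ((-107 - 68)*(-149) + 177069)*(-1/171902) - 468869 = (-175*(-149) + 177069)*(-1/171902) - 468869 = (26075 + 177069)*(-1/171902) - 468869 = 203144*(-1/171902) - 468869 = -101572/85951 - 468869 = -40299860991/85951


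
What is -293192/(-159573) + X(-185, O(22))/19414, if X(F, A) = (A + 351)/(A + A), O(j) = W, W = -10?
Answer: 113786175367/61959004440 ≈ 1.8365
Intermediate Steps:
O(j) = -10
X(F, A) = (351 + A)/(2*A) (X(F, A) = (351 + A)/((2*A)) = (351 + A)*(1/(2*A)) = (351 + A)/(2*A))
-293192/(-159573) + X(-185, O(22))/19414 = -293192/(-159573) + ((½)*(351 - 10)/(-10))/19414 = -293192*(-1/159573) + ((½)*(-⅒)*341)*(1/19414) = 293192/159573 - 341/20*1/19414 = 293192/159573 - 341/388280 = 113786175367/61959004440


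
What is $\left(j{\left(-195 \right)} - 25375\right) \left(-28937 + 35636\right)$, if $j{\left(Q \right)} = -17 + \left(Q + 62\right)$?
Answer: $-170991975$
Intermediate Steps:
$j{\left(Q \right)} = 45 + Q$ ($j{\left(Q \right)} = -17 + \left(62 + Q\right) = 45 + Q$)
$\left(j{\left(-195 \right)} - 25375\right) \left(-28937 + 35636\right) = \left(\left(45 - 195\right) - 25375\right) \left(-28937 + 35636\right) = \left(-150 - 25375\right) 6699 = \left(-25525\right) 6699 = -170991975$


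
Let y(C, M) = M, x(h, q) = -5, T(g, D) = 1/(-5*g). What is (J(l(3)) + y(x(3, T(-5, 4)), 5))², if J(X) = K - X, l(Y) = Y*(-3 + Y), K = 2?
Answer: 49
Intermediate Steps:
T(g, D) = -1/(5*g)
J(X) = 2 - X
(J(l(3)) + y(x(3, T(-5, 4)), 5))² = ((2 - 3*(-3 + 3)) + 5)² = ((2 - 3*0) + 5)² = ((2 - 1*0) + 5)² = ((2 + 0) + 5)² = (2 + 5)² = 7² = 49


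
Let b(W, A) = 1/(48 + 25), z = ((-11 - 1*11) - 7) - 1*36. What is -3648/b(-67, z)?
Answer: -266304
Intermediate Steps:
z = -65 (z = ((-11 - 11) - 7) - 36 = (-22 - 7) - 36 = -29 - 36 = -65)
b(W, A) = 1/73
-3648/b(-67, z) = -3648/1/73 = -3648*73 = -266304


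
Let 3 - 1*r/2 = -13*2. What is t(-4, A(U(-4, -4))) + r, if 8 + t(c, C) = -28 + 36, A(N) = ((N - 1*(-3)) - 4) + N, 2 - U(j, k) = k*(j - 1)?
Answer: 58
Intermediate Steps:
U(j, k) = 2 - k*(-1 + j) (U(j, k) = 2 - k*(j - 1) = 2 - k*(-1 + j))
r = 58 (r = 6 - (-26)*2 = 6 - 2*(-26) = 6 + 52 = 58)
A(N) = -1 + 2*N (A(N) = ((N + 3) - 4) + N = ((3 + N) - 4) + N = (-1 + N) + N = -1 + 2*N)
t(c, C) = 0 (t(c, C) = -8 + (-28 + 36) = -8 + 8 = 0)
t(-4, A(U(-4, -4))) + r = 0 + 58 = 58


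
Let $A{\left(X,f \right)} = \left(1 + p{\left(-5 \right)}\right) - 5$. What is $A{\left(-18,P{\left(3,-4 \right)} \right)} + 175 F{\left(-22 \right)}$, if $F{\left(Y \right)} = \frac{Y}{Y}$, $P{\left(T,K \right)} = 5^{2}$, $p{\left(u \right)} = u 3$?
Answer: $156$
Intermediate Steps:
$p{\left(u \right)} = 3 u$
$P{\left(T,K \right)} = 25$
$A{\left(X,f \right)} = -19$ ($A{\left(X,f \right)} = \left(1 + 3 \left(-5\right)\right) - 5 = \left(1 - 15\right) - 5 = -14 - 5 = -19$)
$F{\left(Y \right)} = 1$
$A{\left(-18,P{\left(3,-4 \right)} \right)} + 175 F{\left(-22 \right)} = -19 + 175 \cdot 1 = -19 + 175 = 156$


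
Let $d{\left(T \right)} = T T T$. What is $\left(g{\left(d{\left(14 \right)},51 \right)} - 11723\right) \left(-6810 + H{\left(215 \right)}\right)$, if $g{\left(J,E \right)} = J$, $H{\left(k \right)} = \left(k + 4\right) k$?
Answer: $-361629225$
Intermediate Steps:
$d{\left(T \right)} = T^{3}$ ($d{\left(T \right)} = T^{2} T = T^{3}$)
$H{\left(k \right)} = k \left(4 + k\right)$ ($H{\left(k \right)} = \left(4 + k\right) k = k \left(4 + k\right)$)
$\left(g{\left(d{\left(14 \right)},51 \right)} - 11723\right) \left(-6810 + H{\left(215 \right)}\right) = \left(14^{3} - 11723\right) \left(-6810 + 215 \left(4 + 215\right)\right) = \left(2744 - 11723\right) \left(-6810 + 215 \cdot 219\right) = - 8979 \left(-6810 + 47085\right) = \left(-8979\right) 40275 = -361629225$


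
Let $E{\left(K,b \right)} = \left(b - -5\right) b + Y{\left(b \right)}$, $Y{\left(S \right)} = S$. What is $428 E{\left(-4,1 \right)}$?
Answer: $2996$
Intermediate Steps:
$E{\left(K,b \right)} = b + b \left(5 + b\right)$ ($E{\left(K,b \right)} = \left(b - -5\right) b + b = \left(b + 5\right) b + b = \left(5 + b\right) b + b = b \left(5 + b\right) + b = b + b \left(5 + b\right)$)
$428 E{\left(-4,1 \right)} = 428 \cdot 1 \left(6 + 1\right) = 428 \cdot 1 \cdot 7 = 428 \cdot 7 = 2996$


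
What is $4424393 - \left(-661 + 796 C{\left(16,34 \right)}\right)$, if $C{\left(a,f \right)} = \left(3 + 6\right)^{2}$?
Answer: $4360578$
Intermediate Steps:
$C{\left(a,f \right)} = 81$ ($C{\left(a,f \right)} = 9^{2} = 81$)
$4424393 - \left(-661 + 796 C{\left(16,34 \right)}\right) = 4424393 - \left(-661 + 796 \cdot 81\right) = 4424393 - \left(-661 + 64476\right) = 4424393 - 63815 = 4360578$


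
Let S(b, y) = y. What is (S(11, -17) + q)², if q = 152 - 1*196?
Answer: 3721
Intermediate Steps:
q = -44 (q = 152 - 196 = -44)
(S(11, -17) + q)² = (-17 - 44)² = (-61)² = 3721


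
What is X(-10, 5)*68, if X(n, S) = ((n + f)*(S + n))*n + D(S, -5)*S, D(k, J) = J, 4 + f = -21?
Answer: -120700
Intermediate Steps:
f = -25 (f = -4 - 21 = -25)
X(n, S) = -5*S + n*(-25 + n)*(S + n) (X(n, S) = ((n - 25)*(S + n))*n - 5*S = ((-25 + n)*(S + n))*n - 5*S = n*(-25 + n)*(S + n) - 5*S = -5*S + n*(-25 + n)*(S + n))
X(-10, 5)*68 = ((-10)³ - 25*(-10)² - 5*5 + 5*(-10)² - 25*5*(-10))*68 = (-1000 - 25*100 - 25 + 5*100 + 1250)*68 = (-1000 - 2500 - 25 + 500 + 1250)*68 = -1775*68 = -120700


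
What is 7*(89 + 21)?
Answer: 770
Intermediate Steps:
7*(89 + 21) = 7*110 = 770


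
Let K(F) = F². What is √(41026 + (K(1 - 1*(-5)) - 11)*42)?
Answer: 2*√10519 ≈ 205.12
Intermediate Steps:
√(41026 + (K(1 - 1*(-5)) - 11)*42) = √(41026 + ((1 - 1*(-5))² - 11)*42) = √(41026 + ((1 + 5)² - 11)*42) = √(41026 + (6² - 11)*42) = √(41026 + (36 - 11)*42) = √(41026 + 25*42) = √(41026 + 1050) = √42076 = 2*√10519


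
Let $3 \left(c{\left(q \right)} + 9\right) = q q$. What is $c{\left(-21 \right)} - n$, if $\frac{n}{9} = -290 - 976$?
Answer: $11532$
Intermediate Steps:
$c{\left(q \right)} = -9 + \frac{q^{2}}{3}$ ($c{\left(q \right)} = -9 + \frac{q q}{3} = -9 + \frac{q^{2}}{3}$)
$n = -11394$ ($n = 9 \left(-290 - 976\right) = 9 \left(-1266\right) = -11394$)
$c{\left(-21 \right)} - n = \left(-9 + \frac{\left(-21\right)^{2}}{3}\right) - -11394 = \left(-9 + \frac{1}{3} \cdot 441\right) + 11394 = \left(-9 + 147\right) + 11394 = 138 + 11394 = 11532$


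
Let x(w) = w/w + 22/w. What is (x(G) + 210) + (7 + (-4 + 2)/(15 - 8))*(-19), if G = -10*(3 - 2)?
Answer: 2843/35 ≈ 81.229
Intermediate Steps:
G = -10 (G = -10*1 = -10)
x(w) = 1 + 22/w
(x(G) + 210) + (7 + (-4 + 2)/(15 - 8))*(-19) = ((22 - 10)/(-10) + 210) + (7 + (-4 + 2)/(15 - 8))*(-19) = (-⅒*12 + 210) + (7 - 2/7)*(-19) = (-6/5 + 210) + (7 - 2*⅐)*(-19) = 1044/5 + (7 - 2/7)*(-19) = 1044/5 + (47/7)*(-19) = 1044/5 - 893/7 = 2843/35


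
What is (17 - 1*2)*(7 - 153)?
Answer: -2190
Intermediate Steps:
(17 - 1*2)*(7 - 153) = (17 - 2)*(-146) = 15*(-146) = -2190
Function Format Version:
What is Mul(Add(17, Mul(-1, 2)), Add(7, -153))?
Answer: -2190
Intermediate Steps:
Mul(Add(17, Mul(-1, 2)), Add(7, -153)) = Mul(Add(17, -2), -146) = Mul(15, -146) = -2190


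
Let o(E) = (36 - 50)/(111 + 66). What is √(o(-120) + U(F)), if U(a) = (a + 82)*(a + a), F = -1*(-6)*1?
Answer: √33080946/177 ≈ 32.495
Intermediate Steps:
o(E) = -14/177
F = 6 (F = 6*1 = 6)
U(a) = 2*a*(82 + a) (U(a) = (82 + a)*(2*a) = 2*a*(82 + a))
√(o(-120) + U(F)) = √(-14/177 + 2*6*(82 + 6)) = √(-14/177 + 2*6*88) = √(-14/177 + 1056) = √(186898/177) = √33080946/177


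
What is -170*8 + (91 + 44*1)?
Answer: -1225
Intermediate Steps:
-170*8 + (91 + 44*1) = -1360 + (91 + 44) = -1360 + 135 = -1225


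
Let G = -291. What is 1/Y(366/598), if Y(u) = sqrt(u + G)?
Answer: -I*sqrt(25960974)/86826 ≈ -0.058683*I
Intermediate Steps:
Y(u) = sqrt(-291 + u) (Y(u) = sqrt(u - 291) = sqrt(-291 + u))
1/Y(366/598) = 1/(sqrt(-291 + 366/598)) = 1/(sqrt(-291 + 366*(1/598))) = 1/(sqrt(-291 + 183/299)) = 1/(sqrt(-86826/299)) = 1/(I*sqrt(25960974)/299) = -I*sqrt(25960974)/86826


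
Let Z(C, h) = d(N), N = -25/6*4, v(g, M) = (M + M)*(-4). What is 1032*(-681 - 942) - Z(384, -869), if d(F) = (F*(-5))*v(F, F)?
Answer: -15174424/9 ≈ -1.6860e+6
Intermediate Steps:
v(g, M) = -8*M (v(g, M) = (2*M)*(-4) = -8*M)
N = -50/3 (N = -25/6*4 = -50/3 ≈ -16.667)
d(F) = 40*F² (d(F) = (F*(-5))*(-8*F) = (-5*F)*(-8*F) = 40*F²)
Z(C, h) = 100000/9 (Z(C, h) = 40*(-50/3)² = 40*(2500/9) = 100000/9)
1032*(-681 - 942) - Z(384, -869) = 1032*(-681 - 942) - 1*100000/9 = 1032*(-1623) - 100000/9 = -1674936 - 100000/9 = -15174424/9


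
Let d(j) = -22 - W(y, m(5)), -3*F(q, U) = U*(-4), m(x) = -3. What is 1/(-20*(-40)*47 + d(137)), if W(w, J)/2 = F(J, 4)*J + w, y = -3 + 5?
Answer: 1/37606 ≈ 2.6592e-5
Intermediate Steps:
y = 2
F(q, U) = 4*U/3 (F(q, U) = -U*(-4)/3 = -(-4)*U/3 = 4*U/3)
W(w, J) = 2*w + 32*J/3 (W(w, J) = 2*(((4/3)*4)*J + w) = 2*(16*J/3 + w) = 2*(w + 16*J/3) = 2*w + 32*J/3)
d(j) = 6 (d(j) = -22 - (2*2 + (32/3)*(-3)) = -22 - (4 - 32) = -22 - 1*(-28) = -22 + 28 = 6)
1/(-20*(-40)*47 + d(137)) = 1/(-20*(-40)*47 + 6) = 1/(800*47 + 6) = 1/(37600 + 6) = 1/37606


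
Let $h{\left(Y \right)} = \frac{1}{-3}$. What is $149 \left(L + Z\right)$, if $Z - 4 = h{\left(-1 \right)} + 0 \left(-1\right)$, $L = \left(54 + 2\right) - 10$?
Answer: $\frac{22201}{3} \approx 7400.3$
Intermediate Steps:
$h{\left(Y \right)} = - \frac{1}{3}$
$L = 46$ ($L = 56 - 10 = 46$)
$Z = \frac{11}{3}$ ($Z = 4 + \left(- \frac{1}{3} + 0 \left(-1\right)\right) = 4 + \left(- \frac{1}{3} + 0\right) = 4 - \frac{1}{3} = \frac{11}{3} \approx 3.6667$)
$149 \left(L + Z\right) = 149 \left(46 + \frac{11}{3}\right) = 149 \cdot \frac{149}{3} = \frac{22201}{3}$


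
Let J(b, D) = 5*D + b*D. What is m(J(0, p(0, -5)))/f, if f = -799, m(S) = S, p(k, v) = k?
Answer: 0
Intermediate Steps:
J(b, D) = 5*D + D*b
m(J(0, p(0, -5)))/f = (0*(5 + 0))/(-799) = (0*5)*(-1/799) = 0*(-1/799) = 0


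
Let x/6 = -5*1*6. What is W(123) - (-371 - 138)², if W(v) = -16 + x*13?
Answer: -261437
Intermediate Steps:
x = -180 (x = 6*(-5*1*6) = 6*(-5*6) = 6*(-30) = -180)
W(v) = -2356 (W(v) = -16 - 180*13 = -16 - 2340 = -2356)
W(123) - (-371 - 138)² = -2356 - (-371 - 138)² = -2356 - 1*(-509)² = -2356 - 1*259081 = -2356 - 259081 = -261437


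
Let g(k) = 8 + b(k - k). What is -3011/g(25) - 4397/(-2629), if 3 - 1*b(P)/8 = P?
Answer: -7775215/84128 ≈ -92.421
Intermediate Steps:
b(P) = 24 - 8*P
g(k) = 32 (g(k) = 8 + (24 - 8*(k - k)) = 8 + (24 - 8*0) = 8 + (24 + 0) = 8 + 24 = 32)
-3011/g(25) - 4397/(-2629) = -3011/32 - 4397/(-2629) = -3011*1/32 - 4397*(-1/2629) = -3011/32 + 4397/2629 = -7775215/84128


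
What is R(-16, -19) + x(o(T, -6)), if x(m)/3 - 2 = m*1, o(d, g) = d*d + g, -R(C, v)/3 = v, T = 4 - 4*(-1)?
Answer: 237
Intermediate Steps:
T = 8 (T = 4 + 4 = 8)
R(C, v) = -3*v
o(d, g) = g + d² (o(d, g) = d² + g = g + d²)
x(m) = 6 + 3*m (x(m) = 6 + 3*(m*1) = 6 + 3*m)
R(-16, -19) + x(o(T, -6)) = -3*(-19) + (6 + 3*(-6 + 8²)) = 57 + (6 + 3*(-6 + 64)) = 57 + (6 + 3*58) = 57 + (6 + 174) = 57 + 180 = 237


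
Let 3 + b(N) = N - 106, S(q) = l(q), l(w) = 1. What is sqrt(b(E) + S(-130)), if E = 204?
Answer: 4*sqrt(6) ≈ 9.7980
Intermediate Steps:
S(q) = 1
b(N) = -109 + N (b(N) = -3 + (N - 106) = -3 + (-106 + N) = -109 + N)
sqrt(b(E) + S(-130)) = sqrt((-109 + 204) + 1) = sqrt(95 + 1) = sqrt(96) = 4*sqrt(6)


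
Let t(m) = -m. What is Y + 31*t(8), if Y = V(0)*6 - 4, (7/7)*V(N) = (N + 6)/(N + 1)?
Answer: -216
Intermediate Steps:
V(N) = (6 + N)/(1 + N) (V(N) = (N + 6)/(N + 1) = (6 + N)/(1 + N))
Y = 32 (Y = ((6 + 0)/(1 + 0))*6 - 4 = (6/1)*6 - 4 = (1*6)*6 - 4 = 6*6 - 4 = 36 - 4 = 32)
Y + 31*t(8) = 32 + 31*(-1*8) = 32 + 31*(-8) = 32 - 248 = -216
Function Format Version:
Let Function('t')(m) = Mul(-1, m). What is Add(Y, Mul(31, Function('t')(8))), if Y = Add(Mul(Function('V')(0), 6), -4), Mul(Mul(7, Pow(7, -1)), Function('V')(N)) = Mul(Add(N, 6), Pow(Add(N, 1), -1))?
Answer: -216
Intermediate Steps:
Function('V')(N) = Mul(Pow(Add(1, N), -1), Add(6, N)) (Function('V')(N) = Mul(Add(N, 6), Pow(Add(N, 1), -1)) = Mul(Add(6, N), Pow(Add(1, N), -1)) = Mul(Pow(Add(1, N), -1), Add(6, N)))
Y = 32 (Y = Add(Mul(Mul(Pow(Add(1, 0), -1), Add(6, 0)), 6), -4) = Add(Mul(Mul(Pow(1, -1), 6), 6), -4) = Add(Mul(Mul(1, 6), 6), -4) = Add(Mul(6, 6), -4) = Add(36, -4) = 32)
Add(Y, Mul(31, Function('t')(8))) = Add(32, Mul(31, Mul(-1, 8))) = Add(32, Mul(31, -8)) = Add(32, -248) = -216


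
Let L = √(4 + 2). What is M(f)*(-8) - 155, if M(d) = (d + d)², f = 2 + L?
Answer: -475 - 128*√6 ≈ -788.54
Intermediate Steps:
L = √6 ≈ 2.4495
f = 2 + √6 ≈ 4.4495
M(d) = 4*d² (M(d) = (2*d)² = 4*d²)
M(f)*(-8) - 155 = (4*(2 + √6)²)*(-8) - 155 = -32*(2 + √6)² - 155 = -155 - 32*(2 + √6)²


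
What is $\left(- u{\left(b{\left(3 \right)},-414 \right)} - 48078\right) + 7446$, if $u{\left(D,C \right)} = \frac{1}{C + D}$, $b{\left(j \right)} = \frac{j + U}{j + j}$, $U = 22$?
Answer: $- \frac{99914082}{2459} \approx -40632.0$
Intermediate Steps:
$b{\left(j \right)} = \frac{22 + j}{2 j}$ ($b{\left(j \right)} = \frac{j + 22}{j + j} = \frac{22 + j}{2 j}$)
$\left(- u{\left(b{\left(3 \right)},-414 \right)} - 48078\right) + 7446 = \left(- \frac{1}{-414 + \frac{22 + 3}{2 \cdot 3}} - 48078\right) + 7446 = \left(- \frac{1}{-414 + \frac{1}{2} \cdot \frac{1}{3} \cdot 25} - 48078\right) + 7446 = \left(- \frac{1}{-414 + \frac{25}{6}} - 48078\right) + 7446 = \left(- \frac{1}{- \frac{2459}{6}} - 48078\right) + 7446 = \left(\left(-1\right) \left(- \frac{6}{2459}\right) - 48078\right) + 7446 = \left(\frac{6}{2459} - 48078\right) + 7446 = - \frac{118223796}{2459} + 7446 = - \frac{99914082}{2459}$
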